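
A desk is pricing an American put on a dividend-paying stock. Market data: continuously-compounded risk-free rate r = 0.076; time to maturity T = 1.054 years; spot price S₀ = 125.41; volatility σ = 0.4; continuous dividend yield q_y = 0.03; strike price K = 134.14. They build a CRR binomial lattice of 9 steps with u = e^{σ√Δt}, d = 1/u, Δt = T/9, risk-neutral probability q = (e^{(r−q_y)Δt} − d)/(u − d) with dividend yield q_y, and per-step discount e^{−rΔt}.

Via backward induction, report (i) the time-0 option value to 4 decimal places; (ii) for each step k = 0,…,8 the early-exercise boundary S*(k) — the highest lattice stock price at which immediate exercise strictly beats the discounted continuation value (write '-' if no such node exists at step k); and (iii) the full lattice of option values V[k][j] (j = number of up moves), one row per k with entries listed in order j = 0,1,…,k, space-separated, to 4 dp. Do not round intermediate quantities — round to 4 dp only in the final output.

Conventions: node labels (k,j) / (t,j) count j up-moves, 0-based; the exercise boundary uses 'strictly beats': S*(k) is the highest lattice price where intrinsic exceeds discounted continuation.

price = 22.4536
boundary = - - - 83.1736 72.5332 83.1736 95.3750 83.1736 95.3750
tree:
22.4536
30.4033 14.4425
39.9868 20.8074 7.9635
50.9664 29.0877 12.4156 3.3920
61.6068 39.2718 18.8309 5.8457 0.8543
70.8860 50.9664 27.6019 9.8828 1.6752 0.0000
78.9781 61.6068 38.7650 16.2803 3.2851 0.0000 0.0000
86.0350 70.8860 50.9664 25.8469 6.4421 0.0000 0.0000 0.0000
92.1891 78.9781 61.6068 38.7650 12.6331 0.0000 0.0000 0.0000 0.0000
97.5559 86.0350 70.8860 50.9664 24.7737 0.0000 0.0000 0.0000 0.0000 0.0000

Δt=0.11711, u=1.14670, d=0.87207, q=0.48550, disc=e^(-rΔt)=0.99114
k=9 terminal: V=max(K-S,0) → 97.5559 86.0350 70.8860 50.9664 24.7737 0.0000 0.0000 0.0000 0.0000 0.0000
k=8: j=0 S=41.9509 intr=92.1891 cont=91.1476 V=92.1891[EX]; j=1 S=55.1619 intr=78.9781 cont=77.9830 V=78.9781[EX]; j=2 S=72.5332 intr=61.6068 cont=60.6726 V=61.6068[EX]; j=3 S=95.3750 intr=38.7650 cont=37.9109 V=38.7650[EX]; j=4 S=125.4100 intr=8.7300 cont=12.6331 V=12.6331[hold]; j=5 S=164.9035 intr=0.0000 cont=0.0000 V=0.0000[hold]; j=6 S=216.8341 intr=0.0000 cont=0.0000 V=0.0000[hold]; j=7 S=285.1184 intr=0.0000 cont=0.0000 V=0.0000[hold]; j=8 S=374.9064 intr=0.0000 cont=0.0000 V=0.0000[hold]  S*(8)=95.3750
k=7: j=0 S=48.1050 intr=86.0350 cont=85.0151 V=86.0350[EX]; j=1 S=63.2540 intr=70.8860 cont=69.9192 V=70.8860[EX]; j=2 S=83.1736 intr=50.9664 cont=50.0695 V=50.9664[EX]; j=3 S=109.3663 intr=24.7737 cont=25.8469 V=25.8469[hold]; j=4 S=143.8073 intr=0.0000 cont=6.4421 V=6.4421[hold]; j=5 S=189.0944 intr=0.0000 cont=0.0000 V=0.0000[hold]; j=6 S=248.6431 intr=0.0000 cont=0.0000 V=0.0000[hold]; j=7 S=326.9445 intr=0.0000 cont=0.0000 V=0.0000[hold]  S*(7)=83.1736
k=6: j=0 S=55.1619 intr=78.9781 cont=77.9830 V=78.9781[EX]; j=1 S=72.5332 intr=61.6068 cont=60.6726 V=61.6068[EX]; j=2 S=95.3750 intr=38.7650 cont=38.4273 V=38.7650[EX]; j=3 S=125.4100 intr=8.7300 cont=16.2803 V=16.2803[hold]; j=4 S=164.9035 intr=0.0000 cont=3.2851 V=3.2851[hold]; j=5 S=216.8341 intr=0.0000 cont=0.0000 V=0.0000[hold]; j=6 S=285.1184 intr=0.0000 cont=0.0000 V=0.0000[hold]  S*(6)=95.3750
k=5: j=0 S=63.2540 intr=70.8860 cont=69.9192 V=70.8860[EX]; j=1 S=83.1736 intr=50.9664 cont=50.0695 V=50.9664[EX]; j=2 S=109.3663 intr=24.7737 cont=27.6019 V=27.6019[hold]; j=3 S=143.8073 intr=0.0000 cont=9.8828 V=9.8828[hold]; j=4 S=189.0944 intr=0.0000 cont=1.6752 V=1.6752[hold]; j=5 S=248.6431 intr=0.0000 cont=0.0000 V=0.0000[hold]  S*(5)=83.1736
k=4: j=0 S=72.5332 intr=61.6068 cont=60.6726 V=61.6068[EX]; j=1 S=95.3750 intr=38.7650 cont=39.2718 V=39.2718[hold]; j=2 S=125.4100 intr=8.7300 cont=18.8309 V=18.8309[hold]; j=3 S=164.9035 intr=0.0000 cont=5.8457 V=5.8457[hold]; j=4 S=216.8341 intr=0.0000 cont=0.8543 V=0.8543[hold]  S*(4)=72.5332
k=3: j=0 S=83.1736 intr=50.9664 cont=50.3133 V=50.9664[EX]; j=1 S=109.3663 intr=24.7737 cont=29.0877 V=29.0877[hold]; j=2 S=143.8073 intr=0.0000 cont=12.4156 V=12.4156[hold]; j=3 S=189.0944 intr=0.0000 cont=3.3920 V=3.3920[hold]  S*(3)=83.1736
k=2: j=0 S=95.3750 intr=38.7650 cont=39.9868 V=39.9868[hold]; j=1 S=125.4100 intr=8.7300 cont=20.8074 V=20.8074[hold]; j=2 S=164.9035 intr=0.0000 cont=7.9635 V=7.9635[hold]  S*(2)=-
k=1: j=0 S=109.3663 intr=24.7737 cont=30.4033 V=30.4033[hold]; j=1 S=143.8073 intr=0.0000 cont=14.4425 V=14.4425[hold]  S*(1)=-
k=0: j=0 S=125.4100 intr=8.7300 cont=22.4536 V=22.4536[hold]  S*(0)=-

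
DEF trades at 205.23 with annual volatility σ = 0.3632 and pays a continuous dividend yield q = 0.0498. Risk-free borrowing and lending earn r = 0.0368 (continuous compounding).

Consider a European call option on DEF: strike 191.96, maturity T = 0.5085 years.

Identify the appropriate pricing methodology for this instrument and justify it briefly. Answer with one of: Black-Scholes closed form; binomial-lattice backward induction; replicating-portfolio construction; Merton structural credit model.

Key observation: with DEF following a GBM at constant σ and r, the European call struck at 191.96 prices in closed form — nothing here needs a stepwise model or a balance sheet.

framework: Black-Scholes closed form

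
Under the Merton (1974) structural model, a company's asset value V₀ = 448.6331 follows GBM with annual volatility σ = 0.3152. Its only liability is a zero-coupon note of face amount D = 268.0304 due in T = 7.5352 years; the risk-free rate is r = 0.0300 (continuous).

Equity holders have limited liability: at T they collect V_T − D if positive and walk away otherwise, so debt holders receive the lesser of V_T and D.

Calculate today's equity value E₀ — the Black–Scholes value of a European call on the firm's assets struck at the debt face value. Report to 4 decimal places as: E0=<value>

Apply the equity-as-call identities (strike 268.0304, horizon 7.5352 years):
d₁ = [ln(V₀/D) + (r + σ²/2)T] / (σ√T)
   = [ln(448.6331/268.0304) + (0.0300 + 0.5·0.3152²)·7.5352] / (0.3152·√7.5352)
   = [0.515105 + 0.600371] / 0.865234 = 1.289219
d₂ = d₁ − σ√T = 1.289219 − 0.865234 = 0.423985
N(d₁) = 0.901339,  N(d₂) = 0.664212,  e^(−rT) = 0.797673
E₀ = V₀·N(d₁) − D·e^(−rT)·N(d₂)
   = 448.6331·0.901339 − 268.0304·0.797673·0.664212 = 262.361593

E0=262.3616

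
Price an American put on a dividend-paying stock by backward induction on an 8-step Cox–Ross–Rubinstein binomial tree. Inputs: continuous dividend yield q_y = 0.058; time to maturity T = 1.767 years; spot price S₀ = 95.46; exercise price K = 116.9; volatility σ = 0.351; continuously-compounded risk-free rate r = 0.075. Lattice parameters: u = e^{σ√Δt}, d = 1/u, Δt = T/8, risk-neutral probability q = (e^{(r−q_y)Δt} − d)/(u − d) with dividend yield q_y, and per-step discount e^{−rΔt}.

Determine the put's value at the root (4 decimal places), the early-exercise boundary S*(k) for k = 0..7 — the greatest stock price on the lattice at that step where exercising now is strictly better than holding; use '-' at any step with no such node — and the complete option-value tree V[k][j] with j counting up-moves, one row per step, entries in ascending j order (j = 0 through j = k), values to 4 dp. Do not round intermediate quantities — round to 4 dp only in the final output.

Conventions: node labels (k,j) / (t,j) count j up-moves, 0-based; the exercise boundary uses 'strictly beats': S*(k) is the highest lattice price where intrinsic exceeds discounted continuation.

Δt=0.22087  u=1.17935  d=0.84793  q=0.47020  discount=0.98357
step 8 (expiry): payoffs max(K−S,0) = 91.3912 81.4209 67.5536 48.2661 21.4400 0.0000 0.0000 0.0000 0.0000
step 7: (k=7,j=0): S=30.0837, K−S=86.8163, hold=85.2787 ⇒ V=86.8163 exercise | (k=7,j=1): S=41.8421, K−S=75.0579, hold=73.6699 ⇒ V=75.0579 exercise | (k=7,j=2): S=58.1965, K−S=58.7035, hold=57.5237 ⇒ V=58.7035 exercise | (k=7,j=3): S=80.9431, K−S=35.9569, hold=35.0666 ⇒ V=35.9569 exercise | (k=7,j=4): S=112.5804, K−S=4.3196, hold=11.1722 ⇒ V=11.1722 continue | (k=7,j=5): S=156.5835, K−S=0.0000, hold=0.0000 ⇒ V=0.0000 continue | (k=7,j=6): S=217.7855, K−S=0.0000, hold=0.0000 ⇒ V=0.0000 continue | (k=7,j=7): S=302.9089, K−S=0.0000, hold=0.0000 ⇒ V=0.0000 continue  boundary S*=80.9431
step 6: (k=6,j=0): S=35.4791, K−S=81.4209, hold=79.9520 ⇒ V=81.4209 exercise | (k=6,j=1): S=49.3464, K−S=67.5536, hold=66.2612 ⇒ V=67.5536 exercise | (k=6,j=2): S=68.6339, K−S=48.2661, hold=47.2192 ⇒ V=48.2661 exercise | (k=6,j=3): S=95.4600, K−S=21.4400, hold=23.9037 ⇒ V=23.9037 continue | (k=6,j=4): S=132.7714, K−S=0.0000, hold=5.8217 ⇒ V=5.8217 continue | (k=6,j=5): S=184.6662, K−S=0.0000, hold=0.0000 ⇒ V=0.0000 continue | (k=6,j=6): S=256.8446, K−S=0.0000, hold=0.0000 ⇒ V=0.0000 continue  boundary S*=68.6339
step 5: (k=5,j=0): S=41.8421, K−S=75.0579, hold=73.6699 ⇒ V=75.0579 exercise | (k=5,j=1): S=58.1965, K−S=58.7035, hold=57.5237 ⇒ V=58.7035 exercise | (k=5,j=2): S=80.9431, K−S=35.9569, hold=36.2061 ⇒ V=36.2061 continue | (k=5,j=3): S=112.5804, K−S=4.3196, hold=15.1485 ⇒ V=15.1485 continue | (k=5,j=4): S=156.5835, K−S=0.0000, hold=3.0337 ⇒ V=3.0337 continue | (k=5,j=5): S=217.7855, K−S=0.0000, hold=0.0000 ⇒ V=0.0000 continue  boundary S*=58.1965
step 4: (k=4,j=0): S=49.3464, K−S=67.5536, hold=66.2612 ⇒ V=67.5536 exercise | (k=4,j=1): S=68.6339, K−S=48.2661, hold=47.3345 ⇒ V=48.2661 exercise | (k=4,j=2): S=95.4600, K−S=21.4400, hold=25.8725 ⇒ V=25.8725 continue | (k=4,j=3): S=132.7714, K−S=0.0000, hold=9.2968 ⇒ V=9.2968 continue | (k=4,j=4): S=184.6662, K−S=0.0000, hold=1.5808 ⇒ V=1.5808 continue  boundary S*=68.6339
step 3: (k=3,j=0): S=58.1965, K−S=58.7035, hold=57.5237 ⇒ V=58.7035 exercise | (k=3,j=1): S=80.9431, K−S=35.9569, hold=37.1166 ⇒ V=37.1166 continue | (k=3,j=2): S=112.5804, K−S=4.3196, hold=17.7815 ⇒ V=17.7815 continue | (k=3,j=3): S=156.5835, K−S=0.0000, hold=5.5756 ⇒ V=5.5756 continue  boundary S*=58.1965
step 2: (k=2,j=0): S=68.6339, K−S=48.2661, hold=47.7556 ⇒ V=48.2661 exercise | (k=2,j=1): S=95.4600, K−S=21.4400, hold=27.5647 ⇒ V=27.5647 continue | (k=2,j=2): S=132.7714, K−S=0.0000, hold=11.8444 ⇒ V=11.8444 continue  boundary S*=68.6339
step 1: (k=1,j=0): S=80.9431, K−S=35.9569, hold=37.8992 ⇒ V=37.8992 continue | (k=1,j=1): S=112.5804, K−S=4.3196, hold=19.8415 ⇒ V=19.8415 continue  boundary S*=-
step 0: (k=0,j=0): S=95.4600, K−S=21.4400, hold=28.9253 ⇒ V=28.9253 continue  boundary S*=-

price = 28.9253
boundary = - - 68.6339 58.1965 68.6339 58.1965 68.6339 80.9431
tree:
28.9253
37.8992 19.8415
48.2661 27.5647 11.8444
58.7035 37.1166 17.7815 5.5756
67.5536 48.2661 25.8725 9.2968 1.5808
75.0579 58.7035 36.2061 15.1485 3.0337 0.0000
81.4209 67.5536 48.2661 23.9037 5.8217 0.0000 0.0000
86.8163 75.0579 58.7035 35.9569 11.1722 0.0000 0.0000 0.0000
91.3912 81.4209 67.5536 48.2661 21.4400 0.0000 0.0000 0.0000 0.0000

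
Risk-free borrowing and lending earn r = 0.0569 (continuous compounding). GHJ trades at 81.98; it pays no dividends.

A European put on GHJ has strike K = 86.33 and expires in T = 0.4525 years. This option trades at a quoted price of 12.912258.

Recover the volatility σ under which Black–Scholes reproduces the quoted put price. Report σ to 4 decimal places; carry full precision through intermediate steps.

At σ = 0.5324 the Black–Scholes value reproduces the quote:
σ√T = 0.5324·√0.4525 = 0.358135
d₁ = (ln(S/K) + (r+σ²/2)T) / (σ√T) = (ln(81.98/86.33) + (0.0569+0.5324²/2)·0.4525) / 0.358135 = (-0.051702 + 0.089878) / 0.358135 = 0.106596
d₂ = d₁ − σ√T = 0.106596 − 0.358135 = -0.251539
e^{−rT} = 0.974581
N(−d₁) = 0.457555,  N(−d₂) = 0.599301
V = K·e^{−rT}·N(−d₂) − S·N(−d₁) = 50.422586 − 37.510329 = 12.912258 (the quoted price), and the Black–Scholes price is strictly increasing in σ, so σ is unique

sigma = 0.5324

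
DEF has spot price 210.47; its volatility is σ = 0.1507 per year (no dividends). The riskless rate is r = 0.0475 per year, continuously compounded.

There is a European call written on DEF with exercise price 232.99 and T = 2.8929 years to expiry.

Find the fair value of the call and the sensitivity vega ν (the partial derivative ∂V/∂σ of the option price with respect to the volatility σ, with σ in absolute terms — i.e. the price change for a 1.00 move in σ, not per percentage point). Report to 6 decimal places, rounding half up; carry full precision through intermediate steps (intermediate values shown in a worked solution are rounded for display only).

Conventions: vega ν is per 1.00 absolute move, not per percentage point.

price = 24.986611
ν = 137.787067

σ√T = 0.1507·√2.8929 = 0.256319
d₁ = (ln(S/K) + (r+σ²/2)T) / (σ√T) = (ln(210.47/232.99) + (0.0475+0.1507²/2)·2.8929) / 0.256319 = (-0.101652 + 0.170262) / 0.256319 = 0.267675
d₂ = d₁ − σ√T = 0.267675 − 0.256319 = 0.011356
e^{−rT} = 0.871610
N(d₁) = 0.605525,  N(d₂) = 0.504530
Call price V = S·N(d₁) − K·e^{−rT}·N(d₂) = 127.444860 − 102.458249 = 24.986611
φ(d₁) = (1/√(2π))·e^{−d₁²/2} = 0.384903
ν = S·φ(d₁)·√T = 137.787067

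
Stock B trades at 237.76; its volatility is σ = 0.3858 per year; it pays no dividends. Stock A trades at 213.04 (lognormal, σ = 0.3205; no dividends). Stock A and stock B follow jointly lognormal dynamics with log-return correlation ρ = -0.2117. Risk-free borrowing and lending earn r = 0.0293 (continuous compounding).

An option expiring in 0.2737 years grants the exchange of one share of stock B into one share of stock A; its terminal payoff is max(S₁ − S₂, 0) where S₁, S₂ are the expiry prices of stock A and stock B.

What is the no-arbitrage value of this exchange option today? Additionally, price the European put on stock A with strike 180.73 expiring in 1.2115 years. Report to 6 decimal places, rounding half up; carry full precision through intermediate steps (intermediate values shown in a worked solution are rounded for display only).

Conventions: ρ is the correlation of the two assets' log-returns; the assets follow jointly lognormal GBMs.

σ_eff = √(σ₁² + σ₂² − 2ρσ₁σ₂) = √(0.3205² + 0.3858² − 2·-0.2117·0.3205·0.3858) = 0.551285
d₁ = (ln(S₁/S₂) + (q₂ − q₁ + σ_eff²/2)T) / (σ_eff√T) = (ln(213.04/237.76) + (0.0 − 0.0 + 0.151957)·0.2737) / 0.288412 = -0.236436
d₂ = d₁ − σ_eff√T = -0.236436 − 0.288412 = -0.524848
N(d₁) = 0.406547,  N(d₂) = 0.299844
V = S₁·e^{−q₁T}·N(d₁) − S₂·e^{−q₂T}·N(d₂) = 86.610785 − 71.290984 = 15.319801
[vanilla: stock A put K=180.73]
σ√T = 0.3205·√1.2115 = 0.352768
d₁ = (ln(S/K) + (r+σ²/2)T) / (σ√T) = (ln(213.04/180.73) + (0.0293+0.3205²/2)·1.2115) / 0.352768 = (0.164476 + 0.097720) / 0.352768 = 0.743251
d₂ = d₁ − σ√T = 0.743251 − 0.352768 = 0.390482
e^{−rT} = 0.965126
N(−d₁) = 0.228665,  N(−d₂) = 0.348090
price = K·e^{−rT}·N(−d₂) − S·N(−d₁) = 60.716336 − 48.714768 = 12.001567

exchange price = 15.319801
price(stock A put K=180.73) = 12.001567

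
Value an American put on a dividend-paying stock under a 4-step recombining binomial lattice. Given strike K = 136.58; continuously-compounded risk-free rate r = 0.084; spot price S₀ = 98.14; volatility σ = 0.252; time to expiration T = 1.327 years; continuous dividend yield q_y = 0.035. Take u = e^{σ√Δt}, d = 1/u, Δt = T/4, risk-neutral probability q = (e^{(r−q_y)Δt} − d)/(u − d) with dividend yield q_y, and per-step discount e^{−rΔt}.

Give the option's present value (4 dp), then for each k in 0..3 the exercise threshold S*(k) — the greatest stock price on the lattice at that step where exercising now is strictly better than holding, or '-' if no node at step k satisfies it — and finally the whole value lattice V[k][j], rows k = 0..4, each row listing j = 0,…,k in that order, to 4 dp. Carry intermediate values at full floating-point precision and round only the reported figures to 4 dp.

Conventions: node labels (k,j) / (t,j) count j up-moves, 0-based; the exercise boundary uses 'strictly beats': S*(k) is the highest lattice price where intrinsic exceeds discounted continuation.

price = 38.4400
boundary = 98.1400 84.8809 98.1400 113.4703
tree:
38.4400
51.6991 24.0411
63.1669 38.4400 12.0582
73.0853 51.6991 23.1097 2.5134
81.6637 63.1669 38.4400 5.3846 0.0000

params: Δt=0.33175 u=1.15621 d=0.86490 q=0.52003 e^(-rΔt)=0.97252
t_4 payoffs: 81.6637 63.1669 38.4400 5.3846 0.0000
t_3: node(3,0) S=63.4947 payoff=73.0853 vs cont=70.0648 → 73.0853 [stop]  node(3,1) S=84.8809 payoff=51.6991 vs cont=48.9255 → 51.6991 [stop]  node(3,2) S=113.4703 payoff=23.1097 vs cont=20.6661 → 23.1097 [stop]  node(3,3) S=151.6892 payoff=0.0000 vs cont=2.5134 → 2.5134 [wait]  ⇒ S*(3)=113.4703
t_2: node(2,0) S=73.4131 payoff=63.1669 vs cont=60.2609 → 63.1669 [stop]  node(2,1) S=98.1400 payoff=38.4400 vs cont=35.8194 → 38.4400 [stop]  node(2,2) S=131.1954 payoff=5.3846 vs cont=12.0582 → 12.0582 [wait]  ⇒ S*(2)=98.1400
t_1: node(1,0) S=84.8809 payoff=51.6991 vs cont=48.9255 → 51.6991 [stop]  node(1,1) S=113.4703 payoff=23.1097 vs cont=24.0411 → 24.0411 [wait]  ⇒ S*(1)=84.8809
t_0: node(0,0) S=98.1400 payoff=38.4400 vs cont=36.2905 → 38.4400 [stop]  ⇒ S*(0)=98.1400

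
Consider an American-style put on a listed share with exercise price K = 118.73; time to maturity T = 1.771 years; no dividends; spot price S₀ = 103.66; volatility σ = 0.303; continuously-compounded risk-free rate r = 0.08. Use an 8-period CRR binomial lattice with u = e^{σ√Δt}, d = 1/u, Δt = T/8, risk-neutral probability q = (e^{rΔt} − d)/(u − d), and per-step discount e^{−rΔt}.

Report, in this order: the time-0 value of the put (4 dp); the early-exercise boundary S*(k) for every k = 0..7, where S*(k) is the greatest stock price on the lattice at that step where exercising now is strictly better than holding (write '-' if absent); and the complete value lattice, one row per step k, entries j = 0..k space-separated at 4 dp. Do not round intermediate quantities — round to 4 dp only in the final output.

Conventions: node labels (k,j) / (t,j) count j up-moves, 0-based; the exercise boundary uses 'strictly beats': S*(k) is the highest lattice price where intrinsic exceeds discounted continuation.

Δt=0.22137, u=1.15323, d=0.86713, q=0.52687, disc=e^(-rΔt)=0.98245
k=8 terminal: V=max(K-S,0) → 85.5943 74.6618 60.1224 40.7860 15.0700 0.0000 0.0000 0.0000 0.0000
k=7: j=0 S=38.2130 intr=80.5170 cont=78.4328 V=80.5170[EX]; j=1 S=50.8206 intr=67.9094 cont=65.8252 V=67.9094[EX]; j=2 S=67.5878 intr=51.1422 cont=49.0580 V=51.1422[EX]; j=3 S=89.8870 intr=28.8430 cont=26.7588 V=28.8430[EX]; j=4 S=119.5434 intr=0.0000 cont=7.0048 V=7.0048[hold]; j=5 S=158.9843 intr=0.0000 cont=0.0000 V=0.0000[hold]; j=6 S=211.4379 intr=0.0000 cont=0.0000 V=0.0000[hold]; j=7 S=281.1976 intr=0.0000 cont=0.0000 V=0.0000[hold]  S*(7)=89.8870
k=6: j=0 S=44.0682 intr=74.6618 cont=72.5776 V=74.6618[EX]; j=1 S=58.6076 intr=60.1224 cont=58.0382 V=60.1224[EX]; j=2 S=77.9440 intr=40.7860 cont=38.7018 V=40.7860[EX]; j=3 S=103.6600 intr=15.0700 cont=17.0327 V=17.0327[hold]; j=4 S=137.8605 intr=0.0000 cont=3.2560 V=3.2560[hold]; j=5 S=183.3448 intr=0.0000 cont=0.0000 V=0.0000[hold]; j=6 S=243.8357 intr=0.0000 cont=0.0000 V=0.0000[hold]  S*(6)=77.9440
k=5: j=0 S=50.8206 intr=67.9094 cont=65.8252 V=67.9094[EX]; j=1 S=67.5878 intr=51.1422 cont=49.0580 V=51.1422[EX]; j=2 S=89.8870 intr=28.8430 cont=27.7748 V=28.8430[EX]; j=3 S=119.5434 intr=0.0000 cont=9.6025 V=9.6025[hold]; j=4 S=158.9843 intr=0.0000 cont=1.5135 V=1.5135[hold]; j=5 S=211.4379 intr=0.0000 cont=0.0000 V=0.0000[hold]  S*(5)=89.8870
k=4: j=0 S=58.6076 intr=60.1224 cont=58.0382 V=60.1224[EX]; j=1 S=77.9440 intr=40.7860 cont=38.7018 V=40.7860[EX]; j=2 S=103.6600 intr=15.0700 cont=18.3773 V=18.3773[hold]; j=3 S=137.8605 intr=0.0000 cont=5.2469 V=5.2469[hold]; j=4 S=183.3448 intr=0.0000 cont=0.7035 V=0.7035[hold]  S*(4)=77.9440
k=3: j=0 S=67.5878 intr=51.1422 cont=49.0580 V=51.1422[EX]; j=1 S=89.8870 intr=28.8430 cont=28.4708 V=28.8430[EX]; j=2 S=119.5434 intr=0.0000 cont=11.2581 V=11.2581[hold]; j=3 S=158.9843 intr=0.0000 cont=2.8030 V=2.8030[hold]  S*(3)=89.8870
k=2: j=0 S=77.9440 intr=40.7860 cont=38.7018 V=40.7860[EX]; j=1 S=103.6600 intr=15.0700 cont=19.2343 V=19.2343[hold]; j=2 S=137.8605 intr=0.0000 cont=6.6839 V=6.6839[hold]  S*(2)=77.9440
k=1: j=0 S=89.8870 intr=28.8430 cont=28.9143 V=28.9143[hold]; j=1 S=119.5434 intr=0.0000 cont=12.4003 V=12.4003[hold]  S*(1)=-
k=0: j=0 S=103.6600 intr=15.0700 cont=19.8587 V=19.8587[hold]  S*(0)=-

price = 19.8587
boundary = - - 77.9440 89.8870 77.9440 89.8870 77.9440 89.8870
tree:
19.8587
28.9143 12.4003
40.7860 19.2343 6.6839
51.1422 28.8430 11.2581 2.8030
60.1224 40.7860 18.3773 5.2469 0.7035
67.9094 51.1422 28.8430 9.6025 1.5135 0.0000
74.6618 60.1224 40.7860 17.0327 3.2560 0.0000 0.0000
80.5170 67.9094 51.1422 28.8430 7.0048 0.0000 0.0000 0.0000
85.5943 74.6618 60.1224 40.7860 15.0700 0.0000 0.0000 0.0000 0.0000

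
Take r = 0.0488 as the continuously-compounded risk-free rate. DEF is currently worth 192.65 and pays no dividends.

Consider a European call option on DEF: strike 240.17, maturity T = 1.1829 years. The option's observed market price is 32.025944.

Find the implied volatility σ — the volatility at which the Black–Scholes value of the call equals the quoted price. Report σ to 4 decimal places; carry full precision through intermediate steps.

sigma = 0.5260

At σ = 0.5260 the Black–Scholes value reproduces the quote:
σ√T = 0.526·√1.1829 = 0.572084
d₁ = (ln(S/K) + (r+σ²/2)T) / (σ√T) = (ln(192.65/240.17) + (0.0488+0.526²/2)·1.1829) / 0.572084 = (-0.220472 + 0.221366) / 0.572084 = 0.001562
d₂ = d₁ − σ√T = 0.001562 − 0.572084 = -0.570522
e^{−rT} = 0.943909
N(d₁) = 0.500623,  N(d₂) = 0.284162
V = S·N(d₁) − K·e^{−rT}·N(d₂) = 96.445051 − 64.419106 = 32.025944 (the quoted price), and the Black–Scholes price is strictly increasing in σ, so σ is unique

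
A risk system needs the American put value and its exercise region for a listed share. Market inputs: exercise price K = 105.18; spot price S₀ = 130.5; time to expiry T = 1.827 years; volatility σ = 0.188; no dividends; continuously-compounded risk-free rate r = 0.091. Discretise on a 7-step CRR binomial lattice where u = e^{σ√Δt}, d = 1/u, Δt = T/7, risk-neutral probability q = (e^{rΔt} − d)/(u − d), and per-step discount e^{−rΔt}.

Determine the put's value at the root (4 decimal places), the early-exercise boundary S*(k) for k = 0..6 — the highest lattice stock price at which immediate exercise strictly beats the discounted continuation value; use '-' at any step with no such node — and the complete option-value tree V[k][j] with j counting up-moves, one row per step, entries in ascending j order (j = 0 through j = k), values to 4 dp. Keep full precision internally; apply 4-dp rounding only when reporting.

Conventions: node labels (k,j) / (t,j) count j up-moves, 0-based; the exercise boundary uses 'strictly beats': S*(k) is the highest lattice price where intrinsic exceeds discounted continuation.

price = 1.0386
boundary = - - - - 88.8714 80.7328 88.8714
tree:
1.0386
2.1526 0.3404
4.3583 0.7740 0.0661
8.5775 1.7309 0.1695 0.0000
16.3086 3.7866 0.4349 0.0000 0.0000
24.4472 8.0361 1.1161 0.0000 0.0000 0.0000
31.8405 16.3086 2.8641 0.0000 0.0000 0.0000 0.0000
38.5568 24.4472 7.3495 0.0000 0.0000 0.0000 0.0000 0.0000

Δt=0.26100, u=1.10081, d=0.90842, q=0.60094, disc=e^(-rΔt)=0.97653
k=7 terminal: V=max(K-S,0) → 38.5568 24.4472 7.3495 0.0000 0.0000 0.0000 0.0000 0.0000
k=6: j=0 S=73.3395 intr=31.8405 cont=29.3718 V=31.8405[EX]; j=1 S=88.8714 intr=16.3086 cont=13.8399 V=16.3086[EX]; j=2 S=107.6927 intr=0.0000 cont=2.8641 V=2.8641[hold]; j=3 S=130.5000 intr=0.0000 cont=0.0000 V=0.0000[hold]; j=4 S=158.1375 intr=0.0000 cont=0.0000 V=0.0000[hold]; j=5 S=191.6280 intr=0.0000 cont=0.0000 V=0.0000[hold]; j=6 S=232.2113 intr=0.0000 cont=0.0000 V=0.0000[hold]  S*(6)=88.8714
k=5: j=0 S=80.7328 intr=24.4472 cont=21.9785 V=24.4472[EX]; j=1 S=97.8305 intr=7.3495 cont=8.0361 V=8.0361[hold]; j=2 S=118.5491 intr=0.0000 cont=1.1161 V=1.1161[hold]; j=3 S=143.6556 intr=0.0000 cont=0.0000 V=0.0000[hold]; j=4 S=174.0792 intr=0.0000 cont=0.0000 V=0.0000[hold]; j=5 S=210.9459 intr=0.0000 cont=0.0000 V=0.0000[hold]  S*(5)=80.7328
k=4: j=0 S=88.8714 intr=16.3086 cont=14.2428 V=16.3086[EX]; j=1 S=107.6927 intr=0.0000 cont=3.7866 V=3.7866[hold]; j=2 S=130.5000 intr=0.0000 cont=0.4349 V=0.4349[hold]; j=3 S=158.1375 intr=0.0000 cont=0.0000 V=0.0000[hold]; j=4 S=191.6280 intr=0.0000 cont=0.0000 V=0.0000[hold]  S*(4)=88.8714
k=3: j=0 S=97.8305 intr=7.3495 cont=8.5775 V=8.5775[hold]; j=1 S=118.5491 intr=0.0000 cont=1.7309 V=1.7309[hold]; j=2 S=143.6556 intr=0.0000 cont=0.1695 V=0.1695[hold]; j=3 S=174.0792 intr=0.0000 cont=0.0000 V=0.0000[hold]  S*(3)=-
k=2: j=0 S=107.6927 intr=0.0000 cont=4.3583 V=4.3583[hold]; j=1 S=130.5000 intr=0.0000 cont=0.7740 V=0.7740[hold]; j=2 S=158.1375 intr=0.0000 cont=0.0661 V=0.0661[hold]  S*(2)=-
k=1: j=0 S=118.5491 intr=0.0000 cont=2.1526 V=2.1526[hold]; j=1 S=143.6556 intr=0.0000 cont=0.3404 V=0.3404[hold]  S*(1)=-
k=0: j=0 S=130.5000 intr=0.0000 cont=1.0386 V=1.0386[hold]  S*(0)=-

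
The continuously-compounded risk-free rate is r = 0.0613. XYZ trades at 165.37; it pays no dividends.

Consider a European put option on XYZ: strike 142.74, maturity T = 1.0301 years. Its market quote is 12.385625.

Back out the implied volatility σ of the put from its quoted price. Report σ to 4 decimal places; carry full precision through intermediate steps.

At σ = 0.4171 the Black–Scholes value reproduces the quote:
σ√T = 0.4171·√1.0301 = 0.423331
d₁ = (ln(S/K) + (r+σ²/2)T) / (σ√T) = (ln(165.37/142.74) + (0.0613+0.4171²/2)·1.0301) / 0.423331 = (0.147161 + 0.152750) / 0.423331 = 0.708454
d₂ = d₁ − σ√T = 0.708454 − 0.423331 = 0.285123
e^{−rT} = 0.938807
N(−d₁) = 0.239332,  N(−d₂) = 0.387775
V = K·e^{−rT}·N(−d₂) − S·N(−d₁) = 51.963930 − 39.578304 = 12.385625 (the observed quote) — the price is monotone increasing in volatility, hence this σ is the only solution

sigma = 0.4171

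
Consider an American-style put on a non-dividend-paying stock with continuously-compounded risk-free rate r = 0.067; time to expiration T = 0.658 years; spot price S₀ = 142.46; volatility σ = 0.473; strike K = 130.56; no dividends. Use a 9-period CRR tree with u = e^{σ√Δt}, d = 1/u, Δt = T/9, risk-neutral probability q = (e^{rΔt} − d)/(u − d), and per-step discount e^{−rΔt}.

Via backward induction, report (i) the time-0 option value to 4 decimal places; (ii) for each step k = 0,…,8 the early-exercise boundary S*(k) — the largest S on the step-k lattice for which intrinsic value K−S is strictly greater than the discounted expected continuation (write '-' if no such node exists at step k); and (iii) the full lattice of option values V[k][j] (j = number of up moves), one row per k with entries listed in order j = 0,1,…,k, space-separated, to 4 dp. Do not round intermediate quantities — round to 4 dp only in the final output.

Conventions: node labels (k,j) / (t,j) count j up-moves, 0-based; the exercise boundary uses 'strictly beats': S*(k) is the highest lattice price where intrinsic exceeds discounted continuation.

Δt=0.07311, u=1.13643, d=0.87995, q=0.48721, disc=e^(-rΔt)=0.99511
k=9 terminal: V=max(K-S,0) → 85.4994 72.3651 55.4024 33.4954 5.2029 0.0000 0.0000 0.0000 0.0000 0.0000
k=8: j=0 S=51.2084 intr=79.3516 cont=78.7137 V=79.3516[EX]; j=1 S=66.1346 intr=64.4254 cont=63.7874 V=64.4254[EX]; j=2 S=85.4116 intr=45.1484 cont=44.5104 V=45.1484[EX]; j=3 S=110.3075 intr=20.2525 cont=19.6145 V=20.2525[EX]; j=4 S=142.4600 intr=0.0000 cont=2.6549 V=2.6549[hold]; j=5 S=183.9844 intr=0.0000 cont=0.0000 V=0.0000[hold]; j=6 S=237.6123 intr=0.0000 cont=0.0000 V=0.0000[hold]; j=7 S=306.8718 intr=0.0000 cont=0.0000 V=0.0000[hold]; j=8 S=396.3190 intr=0.0000 cont=0.0000 V=0.0000[hold]  S*(8)=110.3075
k=7: j=0 S=58.1949 intr=72.3651 cont=71.7271 V=72.3651[EX]; j=1 S=75.1576 intr=55.4024 cont=54.7644 V=55.4024[EX]; j=2 S=97.0646 intr=33.4954 cont=32.8574 V=33.4954[EX]; j=3 S=125.3571 intr=5.2029 cont=11.6216 V=11.6216[hold]; j=4 S=161.8963 intr=0.0000 cont=1.3548 V=1.3548[hold]; j=5 S=209.0860 intr=0.0000 cont=0.0000 V=0.0000[hold]; j=6 S=270.0306 intr=0.0000 cont=0.0000 V=0.0000[hold]; j=7 S=348.7393 intr=0.0000 cont=0.0000 V=0.0000[hold]  S*(7)=97.0646
k=6: j=0 S=66.1346 intr=64.4254 cont=63.7874 V=64.4254[EX]; j=1 S=85.4116 intr=45.1484 cont=44.5104 V=45.1484[EX]; j=2 S=110.3075 intr=20.2525 cont=22.7266 V=22.7266[hold]; j=3 S=142.4600 intr=0.0000 cont=6.5871 V=6.5871[hold]; j=4 S=183.9844 intr=0.0000 cont=0.6913 V=0.6913[hold]; j=5 S=237.6123 intr=0.0000 cont=0.0000 V=0.0000[hold]; j=6 S=306.8718 intr=0.0000 cont=0.0000 V=0.0000[hold]  S*(6)=85.4116
k=5: j=0 S=75.1576 intr=55.4024 cont=54.7644 V=55.4024[EX]; j=1 S=97.0646 intr=33.4954 cont=34.0569 V=34.0569[hold]; j=2 S=125.3571 intr=5.2029 cont=14.7906 V=14.7906[hold]; j=3 S=161.8963 intr=0.0000 cont=3.6964 V=3.6964[hold]; j=4 S=209.0860 intr=0.0000 cont=0.3528 V=0.3528[hold]; j=5 S=270.0306 intr=0.0000 cont=0.0000 V=0.0000[hold]  S*(5)=75.1576
k=4: j=0 S=85.4116 intr=45.1484 cont=44.7827 V=45.1484[EX]; j=1 S=110.3075 intr=20.2525 cont=24.5495 V=24.5495[hold]; j=2 S=142.4600 intr=0.0000 cont=9.3395 V=9.3395[hold]; j=3 S=183.9844 intr=0.0000 cont=2.0572 V=2.0572[hold]; j=4 S=237.6123 intr=0.0000 cont=0.1800 V=0.1800[hold]  S*(4)=85.4116
k=3: j=0 S=97.0646 intr=33.4954 cont=34.9407 V=34.9407[hold]; j=1 S=125.3571 intr=5.2029 cont=17.0552 V=17.0552[hold]; j=2 S=161.8963 intr=0.0000 cont=5.7632 V=5.7632[hold]; j=3 S=209.0860 intr=0.0000 cont=1.1370 V=1.1370[hold]  S*(3)=-
k=2: j=0 S=110.3075 intr=20.2525 cont=26.0985 V=26.0985[hold]; j=1 S=142.4600 intr=0.0000 cont=11.4971 V=11.4971[hold]; j=2 S=183.9844 intr=0.0000 cont=3.4921 V=3.4921[hold]  S*(2)=-
k=1: j=0 S=125.3571 intr=5.2029 cont=18.8917 V=18.8917[hold]; j=1 S=161.8963 intr=0.0000 cont=7.5598 V=7.5598[hold]  S*(1)=-
k=0: j=0 S=142.4600 intr=0.0000 cont=13.3053 V=13.3053[hold]  S*(0)=-

price = 13.3053
boundary = - - - - 85.4116 75.1576 85.4116 97.0646 110.3075
tree:
13.3053
18.8917 7.5598
26.0985 11.4971 3.4921
34.9407 17.0552 5.7632 1.1370
45.1484 24.5495 9.3395 2.0572 0.1800
55.4024 34.0569 14.7906 3.6964 0.3528 0.0000
64.4254 45.1484 22.7266 6.5871 0.6913 0.0000 0.0000
72.3651 55.4024 33.4954 11.6216 1.3548 0.0000 0.0000 0.0000
79.3516 64.4254 45.1484 20.2525 2.6549 0.0000 0.0000 0.0000 0.0000
85.4994 72.3651 55.4024 33.4954 5.2029 0.0000 0.0000 0.0000 0.0000 0.0000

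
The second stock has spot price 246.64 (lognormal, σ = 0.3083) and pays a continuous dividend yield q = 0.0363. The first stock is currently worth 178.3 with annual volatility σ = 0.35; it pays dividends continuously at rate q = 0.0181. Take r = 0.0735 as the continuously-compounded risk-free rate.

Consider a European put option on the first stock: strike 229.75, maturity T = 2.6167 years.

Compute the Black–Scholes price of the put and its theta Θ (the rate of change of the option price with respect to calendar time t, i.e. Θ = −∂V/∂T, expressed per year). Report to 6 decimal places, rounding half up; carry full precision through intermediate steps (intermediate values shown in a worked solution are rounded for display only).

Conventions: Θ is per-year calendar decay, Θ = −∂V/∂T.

price = 50.539810
Θ = 0.773580

σ√T = 0.35·√2.6167 = 0.566168
d₁ = (ln(S/K) + (r−q+σ²/2)T) / (σ√T) = (ln(178.3/229.75) + (0.0735−0.0181+0.35²/2)·2.6167) / 0.566168 = (-0.253524 + 0.305238) / 0.566168 = 0.091340
d₂ = d₁ − σ√T = 0.091340 − 0.566168 = -0.474827
e^{−rT} = 0.825037
e^{−qT} = 0.953742
N(−d₁) = 0.463611,  N(−d₂) = 0.682545
Put price V = K·e^{−rT}·N(−d₂) − S·e^{−qT}·N(−d₁) = 129.377894 − 78.838084 = 50.539810
φ(d₁) = (1/√(2π))·e^{−d₁²/2} = 0.397282
Θ = −S·e^{−qT}·φ(d₁)·σ/(2√T) − q·S·e^{−qT}·N(−d₁) + r·K·e^{−rT}·N(−d₂) = −7.308726 − 1.426969 + 9.509275 = 0.773580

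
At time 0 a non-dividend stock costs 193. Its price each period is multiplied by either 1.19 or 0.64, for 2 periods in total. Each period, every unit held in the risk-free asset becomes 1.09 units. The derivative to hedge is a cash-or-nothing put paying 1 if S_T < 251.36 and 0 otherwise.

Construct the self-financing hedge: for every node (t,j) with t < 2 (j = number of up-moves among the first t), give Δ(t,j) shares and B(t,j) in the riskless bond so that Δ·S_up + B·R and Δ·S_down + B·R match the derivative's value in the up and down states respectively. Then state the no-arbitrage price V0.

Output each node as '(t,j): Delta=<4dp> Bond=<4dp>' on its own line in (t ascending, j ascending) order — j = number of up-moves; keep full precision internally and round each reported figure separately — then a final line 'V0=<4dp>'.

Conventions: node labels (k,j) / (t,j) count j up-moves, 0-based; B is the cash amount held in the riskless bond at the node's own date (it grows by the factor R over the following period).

Under the risk-neutral measure, an up-move has probability p* = (R−d)/(u−d) = 0.8182 and values discount at R = 1.09.
At maturity the claim pays: V(2,0)=1.0000, V(2,1)=1.0000, V(2,2)=0.0000
Node (1,0) S=123.5200: V=(p*·1.0000+(1−p*)·1.0000)/1.09=0.9174; Δ=(1.0000−1.0000)/(146.9888−79.0528)=0.0000; B=V−Δ·S=0.9174
Node (1,1) S=229.6700: V=(p*·0.0000+(1−p*)·1.0000)/1.09=0.1668; Δ=(0.0000−1.0000)/(273.3073−146.9888)=-0.0079; B=V−Δ·S=1.9850
Node (0,0) S=193.0000: V=(p*·0.1668+(1−p*)·0.9174)/1.09=0.2782; Δ=(0.1668−0.9174)/(229.6700−123.5200)=-0.0071; B=V−Δ·S=1.6430
As a check, the time-0 holding Δ(0,0)·S0 + B(0,0) comes to 0.2782 — exactly V0.

(0,0): Delta=-0.0071 Bond=1.6430
(1,0): Delta=0.0000 Bond=0.9174
(1,1): Delta=-0.0079 Bond=1.9850
V0=0.2782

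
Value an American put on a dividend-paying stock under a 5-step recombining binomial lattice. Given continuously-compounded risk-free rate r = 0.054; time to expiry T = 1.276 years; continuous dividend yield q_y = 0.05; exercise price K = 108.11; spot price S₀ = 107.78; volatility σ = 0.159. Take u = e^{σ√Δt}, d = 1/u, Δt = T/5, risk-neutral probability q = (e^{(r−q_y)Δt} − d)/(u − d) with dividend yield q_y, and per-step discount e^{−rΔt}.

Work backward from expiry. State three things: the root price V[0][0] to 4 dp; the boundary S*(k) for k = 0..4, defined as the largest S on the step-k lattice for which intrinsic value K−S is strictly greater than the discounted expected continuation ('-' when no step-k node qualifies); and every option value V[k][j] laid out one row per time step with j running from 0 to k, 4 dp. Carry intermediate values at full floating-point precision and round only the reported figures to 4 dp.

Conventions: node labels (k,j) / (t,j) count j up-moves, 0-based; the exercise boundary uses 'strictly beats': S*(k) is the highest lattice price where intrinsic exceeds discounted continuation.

Δt=0.25520, u=1.08364, d=0.92282, q=0.48628, disc=e^(-rΔt)=0.98631
k=5 terminal: V=max(K-S,0) → 35.9793 23.4092 8.6486 0.0000 0.0000 0.0000
k=4: j=0 S=78.1634 intr=29.9466 cont=29.4580 V=29.9466[EX]; j=1 S=91.7848 intr=16.3252 cont=16.0093 V=16.3252[EX]; j=2 S=107.7800 intr=0.3300 cont=4.3821 V=4.3821[hold]; j=3 S=126.5626 intr=0.0000 cont=0.0000 V=0.0000[hold]; j=4 S=148.6185 intr=0.0000 cont=0.0000 V=0.0000[hold]  S*(4)=91.7848
k=3: j=0 S=84.7008 intr=23.4092 cont=23.0035 V=23.4092[EX]; j=1 S=99.4614 intr=8.6486 cont=10.3736 V=10.3736[hold]; j=2 S=116.7943 intr=0.0000 cont=2.2204 V=2.2204[hold]; j=3 S=137.1479 intr=0.0000 cont=0.0000 V=0.0000[hold]  S*(3)=84.7008
k=2: j=0 S=91.7848 intr=16.3252 cont=16.8366 V=16.8366[hold]; j=1 S=107.7800 intr=0.3300 cont=6.3211 V=6.3211[hold]; j=2 S=126.5626 intr=0.0000 cont=1.1250 V=1.1250[hold]  S*(2)=-
k=1: j=0 S=99.4614 intr=8.6486 cont=11.5627 V=11.5627[hold]; j=1 S=116.7943 intr=0.0000 cont=3.7424 V=3.7424[hold]  S*(1)=-
k=0: j=0 S=107.7800 intr=0.3300 cont=7.6536 V=7.6536[hold]  S*(0)=-

price = 7.6536
boundary = - - - 84.7008 91.7848
tree:
7.6536
11.5627 3.7424
16.8366 6.3211 1.1250
23.4092 10.3736 2.2204 0.0000
29.9466 16.3252 4.3821 0.0000 0.0000
35.9793 23.4092 8.6486 0.0000 0.0000 0.0000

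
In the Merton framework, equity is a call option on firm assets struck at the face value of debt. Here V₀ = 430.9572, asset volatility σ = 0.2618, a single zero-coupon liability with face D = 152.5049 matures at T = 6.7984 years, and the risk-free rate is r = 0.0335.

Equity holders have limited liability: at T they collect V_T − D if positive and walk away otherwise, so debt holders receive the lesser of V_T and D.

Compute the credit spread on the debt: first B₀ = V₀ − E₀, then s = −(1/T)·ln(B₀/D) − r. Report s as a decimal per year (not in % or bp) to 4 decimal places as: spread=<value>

With assets at 430.9572 and a single debt payment of 152.5049 at 6.7984 years:
d₁ = [ln(V₀/D) + (r + σ²/2)T] / (σ√T)
   = [ln(430.9572/152.5049) + (0.0335 + 0.5·0.2618²)·6.7984] / (0.2618·√6.7984)
   = [1.038812 + 0.460725] / 0.682611 = 2.196768
d₂ = d₁ − σ√T = 2.196768 − 0.682611 = 1.514157
N(d₁) = 0.985981,  N(d₂) = 0.935007,  e^(−rT) = 0.796326
E₀ = V₀·N(d₁) − D·e^(−rT)·N(d₂)
   = 430.9572·0.985981 − 152.5049·0.796326·0.935007 = 311.365159
B₀ = V₀ − E₀ = 430.9572 − 311.365159 = 119.592041
spread = −(1/T)·ln(B₀/D) − r = −(1/6.7984)·ln(119.592041/152.5049) − 0.0335 = 0.00225995

spread=0.0023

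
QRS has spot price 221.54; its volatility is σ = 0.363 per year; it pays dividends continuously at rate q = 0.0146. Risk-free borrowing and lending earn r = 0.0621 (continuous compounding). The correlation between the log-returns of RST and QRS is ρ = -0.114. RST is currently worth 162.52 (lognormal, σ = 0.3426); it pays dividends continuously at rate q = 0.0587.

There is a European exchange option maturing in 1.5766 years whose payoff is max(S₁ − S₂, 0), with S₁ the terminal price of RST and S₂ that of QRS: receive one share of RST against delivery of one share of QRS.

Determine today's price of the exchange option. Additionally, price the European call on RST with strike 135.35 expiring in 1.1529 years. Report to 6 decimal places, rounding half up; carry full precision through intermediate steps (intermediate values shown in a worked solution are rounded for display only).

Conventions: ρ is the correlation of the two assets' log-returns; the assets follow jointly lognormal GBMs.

σ_eff = √(σ₁² + σ₂² − 2ρσ₁σ₂) = √(0.3426² + 0.363² − 2·-0.114·0.3426·0.363) = 0.526781
d₁ = (ln(S₁/S₂) + (q₂ − q₁ + σ_eff²/2)T) / (σ_eff√T) = (ln(162.52/221.54) + (0.0146 − 0.0587 + 0.138749)·1.5766) / 0.661441 = -0.242770
d₂ = d₁ − σ_eff√T = -0.242770 − 0.661441 = -0.904211
N(d₁) = 0.404092,  N(d₂) = 0.182942
V = S₁·e^{−q₁T}·N(d₁) − S₂·e^{−q₂T}·N(d₂) = 59.867971 − 39.606667 = 20.261304
[vanilla: RST call K=135.35]
σ√T = 0.3426·√1.1529 = 0.367861
d₁ = (ln(S/K) + (r−q+σ²/2)T) / (σ√T) = (ln(162.52/135.35) + (0.0621−0.0587+0.3426²/2)·1.1529) / 0.367861 = (0.182937 + 0.071581) / 0.367861 = 0.691886
d₂ = d₁ − σ√T = 0.691886 − 0.367861 = 0.324026
e^{−rT} = 0.930908
e^{−qT} = 0.934564
N(d₁) = 0.755496,  N(d₂) = 0.627041
price = S·e^{−qT}·N(d₁) − K·e^{−rT}·N(d₂) = 114.748698 − 79.006101 = 35.742597

exchange price = 20.261304
price(RST call K=135.35) = 35.742597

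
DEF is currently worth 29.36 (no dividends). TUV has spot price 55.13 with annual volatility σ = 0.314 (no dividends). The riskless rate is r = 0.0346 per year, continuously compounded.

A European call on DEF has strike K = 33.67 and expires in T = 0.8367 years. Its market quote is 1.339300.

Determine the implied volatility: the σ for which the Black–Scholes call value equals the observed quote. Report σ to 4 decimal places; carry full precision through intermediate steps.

At σ = 0.2381 the Black–Scholes value reproduces the quote:
σ√T = 0.2381·√0.8367 = 0.217793
d₁ = (ln(S/K) + (r+σ²/2)T) / (σ√T) = (ln(29.36/33.67) + (0.0346+0.2381²/2)·0.8367) / 0.217793 = (-0.136974 + 0.052667) / 0.217793 = -0.387098
d₂ = d₁ − σ√T = -0.387098 − 0.217793 = -0.604891
e^{−rT} = 0.971465
N(d₁) = 0.349342,  N(d₂) = 0.272626
V = S·N(d₁) − K·e^{−rT}·N(d₂) = 10.256678 − 8.917378 = 1.339300 (the observed quote) — the price is monotone increasing in volatility, hence this σ is the only solution

sigma = 0.2381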